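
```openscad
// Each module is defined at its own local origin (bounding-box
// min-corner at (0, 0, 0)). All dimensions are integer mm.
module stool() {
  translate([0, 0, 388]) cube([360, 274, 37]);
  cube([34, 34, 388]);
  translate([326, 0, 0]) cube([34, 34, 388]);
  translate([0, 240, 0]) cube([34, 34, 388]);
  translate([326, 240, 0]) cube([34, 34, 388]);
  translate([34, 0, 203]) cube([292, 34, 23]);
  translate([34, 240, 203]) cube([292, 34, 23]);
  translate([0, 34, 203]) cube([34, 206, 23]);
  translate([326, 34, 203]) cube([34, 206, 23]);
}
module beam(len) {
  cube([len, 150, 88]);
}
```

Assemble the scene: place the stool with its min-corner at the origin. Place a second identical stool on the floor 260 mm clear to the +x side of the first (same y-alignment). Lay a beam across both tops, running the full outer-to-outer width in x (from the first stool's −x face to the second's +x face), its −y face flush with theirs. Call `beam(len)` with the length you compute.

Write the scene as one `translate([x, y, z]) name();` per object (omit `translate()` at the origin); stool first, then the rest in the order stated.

stool();
translate([620, 0, 0]) stool();
translate([0, 0, 425]) beam(980);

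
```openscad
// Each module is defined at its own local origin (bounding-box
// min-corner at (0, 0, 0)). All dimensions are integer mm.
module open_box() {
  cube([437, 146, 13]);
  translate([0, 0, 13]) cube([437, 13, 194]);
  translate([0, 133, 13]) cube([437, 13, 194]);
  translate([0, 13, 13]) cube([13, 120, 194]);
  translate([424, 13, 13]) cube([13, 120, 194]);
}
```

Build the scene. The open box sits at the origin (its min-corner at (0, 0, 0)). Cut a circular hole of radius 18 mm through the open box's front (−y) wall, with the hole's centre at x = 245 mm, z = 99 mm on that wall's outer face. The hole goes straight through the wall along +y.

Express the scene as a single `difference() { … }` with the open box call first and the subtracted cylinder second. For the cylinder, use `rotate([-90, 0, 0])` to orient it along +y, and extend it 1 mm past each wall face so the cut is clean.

difference() {
  open_box();
  translate([245, -1, 99]) rotate([-90, 0, 0]) cylinder(h = 15, r = 18);
}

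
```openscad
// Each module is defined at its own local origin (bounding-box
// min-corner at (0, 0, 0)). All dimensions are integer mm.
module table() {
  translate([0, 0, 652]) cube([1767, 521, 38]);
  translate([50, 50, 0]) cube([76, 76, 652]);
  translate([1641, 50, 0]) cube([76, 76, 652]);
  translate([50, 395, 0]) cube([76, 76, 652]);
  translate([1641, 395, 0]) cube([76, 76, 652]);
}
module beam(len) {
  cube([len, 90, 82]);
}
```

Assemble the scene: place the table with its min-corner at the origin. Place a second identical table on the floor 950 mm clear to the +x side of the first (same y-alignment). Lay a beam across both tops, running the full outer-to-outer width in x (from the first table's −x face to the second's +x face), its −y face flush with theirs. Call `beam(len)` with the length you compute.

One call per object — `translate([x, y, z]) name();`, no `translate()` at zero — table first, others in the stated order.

table();
translate([2717, 0, 0]) table();
translate([0, 0, 690]) beam(4484);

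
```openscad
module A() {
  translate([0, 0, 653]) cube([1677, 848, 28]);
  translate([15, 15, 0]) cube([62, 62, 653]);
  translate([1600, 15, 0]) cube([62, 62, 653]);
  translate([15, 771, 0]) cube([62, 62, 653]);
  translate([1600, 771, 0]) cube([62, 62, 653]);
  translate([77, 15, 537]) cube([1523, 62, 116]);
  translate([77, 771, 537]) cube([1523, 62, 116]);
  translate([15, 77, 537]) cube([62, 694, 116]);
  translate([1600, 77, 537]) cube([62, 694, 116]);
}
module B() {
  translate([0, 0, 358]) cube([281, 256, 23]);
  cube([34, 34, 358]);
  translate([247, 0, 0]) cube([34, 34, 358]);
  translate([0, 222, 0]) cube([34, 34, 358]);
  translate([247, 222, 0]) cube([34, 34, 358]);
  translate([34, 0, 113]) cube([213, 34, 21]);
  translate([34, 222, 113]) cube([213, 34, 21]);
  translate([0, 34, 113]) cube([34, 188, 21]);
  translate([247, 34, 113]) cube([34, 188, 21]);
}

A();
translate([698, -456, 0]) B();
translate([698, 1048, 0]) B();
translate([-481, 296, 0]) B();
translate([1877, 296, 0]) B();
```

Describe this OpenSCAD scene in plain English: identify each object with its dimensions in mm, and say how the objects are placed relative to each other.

A is a table: top 1677 mm (x) × 848 mm (y), 28 mm thick, upper face at z = 681 mm, on four 62×62 mm square legs, each inset 15 mm from the nearest pair of top edges, running from z = 0 to the bottom of the top. Four apron rails, 62 mm thick and 116 mm tall, run between adjacent legs with their top edges flush with the underside of the top and their outer faces flush with the legs' outer faces.

B is a four-legged stool. The seat is 281×256 mm, 23 mm thick, top at z = 381 mm. It stands on four square legs, each 34×34 mm in cross-section, from z = 0 to the seat underside, each flush with a corner of the seat. Four stretchers, 34 mm wide and 21 mm tall, connect adjacent legs with their undersides at z = 113 mm, each running between the inner faces of the legs it joins and aligned with the legs' outer faces on the other axis.

Four stools sit around the table at the −y, +y, −x, +x sides.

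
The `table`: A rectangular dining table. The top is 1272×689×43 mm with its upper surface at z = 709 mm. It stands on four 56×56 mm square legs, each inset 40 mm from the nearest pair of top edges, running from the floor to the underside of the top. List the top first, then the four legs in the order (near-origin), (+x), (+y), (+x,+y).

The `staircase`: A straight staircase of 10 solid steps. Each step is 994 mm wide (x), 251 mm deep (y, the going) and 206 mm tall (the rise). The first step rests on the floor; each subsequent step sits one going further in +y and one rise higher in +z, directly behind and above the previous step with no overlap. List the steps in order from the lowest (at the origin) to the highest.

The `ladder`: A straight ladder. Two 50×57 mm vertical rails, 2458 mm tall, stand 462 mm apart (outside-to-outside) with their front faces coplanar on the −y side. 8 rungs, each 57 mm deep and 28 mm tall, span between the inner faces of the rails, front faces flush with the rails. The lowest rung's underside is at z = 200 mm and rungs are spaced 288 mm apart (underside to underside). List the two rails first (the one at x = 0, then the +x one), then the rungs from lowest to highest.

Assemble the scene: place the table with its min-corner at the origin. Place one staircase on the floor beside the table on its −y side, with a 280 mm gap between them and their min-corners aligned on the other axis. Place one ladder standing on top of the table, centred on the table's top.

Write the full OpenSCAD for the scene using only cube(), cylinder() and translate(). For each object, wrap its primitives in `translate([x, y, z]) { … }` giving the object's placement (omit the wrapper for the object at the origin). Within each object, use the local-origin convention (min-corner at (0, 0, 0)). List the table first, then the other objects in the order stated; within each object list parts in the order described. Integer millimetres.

translate([0, 0, 666]) cube([1272, 689, 43]);
translate([40, 40, 0]) cube([56, 56, 666]);
translate([1176, 40, 0]) cube([56, 56, 666]);
translate([40, 593, 0]) cube([56, 56, 666]);
translate([1176, 593, 0]) cube([56, 56, 666]);
translate([0, -2790, 0]) {
  cube([994, 251, 206]);
  translate([0, 251, 206]) cube([994, 251, 206]);
  translate([0, 502, 412]) cube([994, 251, 206]);
  translate([0, 753, 618]) cube([994, 251, 206]);
  translate([0, 1004, 824]) cube([994, 251, 206]);
  translate([0, 1255, 1030]) cube([994, 251, 206]);
  translate([0, 1506, 1236]) cube([994, 251, 206]);
  translate([0, 1757, 1442]) cube([994, 251, 206]);
  translate([0, 2008, 1648]) cube([994, 251, 206]);
  translate([0, 2259, 1854]) cube([994, 251, 206]);
}
translate([405, 316, 709]) {
  cube([50, 57, 2458]);
  translate([412, 0, 0]) cube([50, 57, 2458]);
  translate([50, 0, 200]) cube([362, 57, 28]);
  translate([50, 0, 488]) cube([362, 57, 28]);
  translate([50, 0, 776]) cube([362, 57, 28]);
  translate([50, 0, 1064]) cube([362, 57, 28]);
  translate([50, 0, 1352]) cube([362, 57, 28]);
  translate([50, 0, 1640]) cube([362, 57, 28]);
  translate([50, 0, 1928]) cube([362, 57, 28]);
  translate([50, 0, 2216]) cube([362, 57, 28]);
}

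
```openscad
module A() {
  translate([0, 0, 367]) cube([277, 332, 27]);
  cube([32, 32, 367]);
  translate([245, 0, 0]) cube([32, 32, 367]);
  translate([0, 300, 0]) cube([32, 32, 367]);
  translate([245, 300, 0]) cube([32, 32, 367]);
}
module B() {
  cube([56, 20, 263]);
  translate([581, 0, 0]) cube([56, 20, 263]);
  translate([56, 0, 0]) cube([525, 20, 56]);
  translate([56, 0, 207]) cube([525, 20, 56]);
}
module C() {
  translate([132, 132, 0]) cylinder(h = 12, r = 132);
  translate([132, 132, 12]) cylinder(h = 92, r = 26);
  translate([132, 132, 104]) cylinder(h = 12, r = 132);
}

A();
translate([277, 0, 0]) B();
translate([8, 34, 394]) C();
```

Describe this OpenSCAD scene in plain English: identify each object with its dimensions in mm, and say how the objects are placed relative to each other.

A is a four-legged stool. The seat is a 277×332×27 mm slab whose top surface is at z = 394 mm; four square legs, each 32×32 mm in cross-section, run from the floor (z = 0) to the underside of the seat, each flush with a corner of the seat.

B is a picture frame with a 525×151 mm rectangular opening (x by z) and a uniform 56 mm border on every side. Frame depth is 20 mm along y. It is built from two vertical stiles running the full outside height and two horizontal rails spanning the gap between the stiles.

C is a spool: two coaxial disc flanges of radius 132 mm and thickness 12 mm, joined by a core cylinder of radius 26 mm and height 92 mm. The lower flange rests on z = 0 and the three cylinders share a vertical axis.

The picture frame is against the stool's +x side, with their −y faces flush. The spool is on top of the stool.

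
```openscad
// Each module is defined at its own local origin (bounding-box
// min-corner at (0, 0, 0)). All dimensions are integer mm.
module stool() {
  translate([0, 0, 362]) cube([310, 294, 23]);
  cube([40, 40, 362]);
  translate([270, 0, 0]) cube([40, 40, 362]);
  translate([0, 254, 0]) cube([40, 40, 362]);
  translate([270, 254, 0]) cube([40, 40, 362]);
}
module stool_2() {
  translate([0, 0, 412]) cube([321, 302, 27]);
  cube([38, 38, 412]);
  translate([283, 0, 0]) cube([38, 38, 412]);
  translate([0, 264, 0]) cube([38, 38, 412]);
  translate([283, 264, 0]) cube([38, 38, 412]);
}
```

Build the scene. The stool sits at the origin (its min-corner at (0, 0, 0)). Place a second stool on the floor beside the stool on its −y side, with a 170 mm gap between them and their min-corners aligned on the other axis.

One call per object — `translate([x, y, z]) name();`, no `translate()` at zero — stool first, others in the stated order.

stool();
translate([0, -472, 0]) stool_2();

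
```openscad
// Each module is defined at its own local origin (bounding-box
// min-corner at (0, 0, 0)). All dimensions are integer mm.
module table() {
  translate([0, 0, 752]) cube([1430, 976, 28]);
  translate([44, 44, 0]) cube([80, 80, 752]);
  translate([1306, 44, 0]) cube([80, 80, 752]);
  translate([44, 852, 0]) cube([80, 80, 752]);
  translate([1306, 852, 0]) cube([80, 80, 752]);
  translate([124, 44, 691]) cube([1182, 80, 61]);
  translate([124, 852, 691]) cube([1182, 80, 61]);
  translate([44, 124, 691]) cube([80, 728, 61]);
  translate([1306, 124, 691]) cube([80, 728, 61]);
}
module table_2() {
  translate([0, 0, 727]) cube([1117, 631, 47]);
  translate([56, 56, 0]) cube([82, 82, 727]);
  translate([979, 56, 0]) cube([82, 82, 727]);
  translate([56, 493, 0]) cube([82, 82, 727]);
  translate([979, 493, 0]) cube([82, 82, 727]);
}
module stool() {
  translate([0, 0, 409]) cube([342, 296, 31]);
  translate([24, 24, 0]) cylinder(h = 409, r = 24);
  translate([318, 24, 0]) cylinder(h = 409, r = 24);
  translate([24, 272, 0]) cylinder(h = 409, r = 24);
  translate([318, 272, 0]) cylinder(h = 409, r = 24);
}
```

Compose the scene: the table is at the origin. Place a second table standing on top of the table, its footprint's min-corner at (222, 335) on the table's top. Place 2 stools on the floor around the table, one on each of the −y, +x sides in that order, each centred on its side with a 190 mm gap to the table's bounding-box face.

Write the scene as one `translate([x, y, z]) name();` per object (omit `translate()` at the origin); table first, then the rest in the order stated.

table();
translate([222, 335, 780]) table_2();
translate([544, -486, 0]) stool();
translate([1620, 340, 0]) stool();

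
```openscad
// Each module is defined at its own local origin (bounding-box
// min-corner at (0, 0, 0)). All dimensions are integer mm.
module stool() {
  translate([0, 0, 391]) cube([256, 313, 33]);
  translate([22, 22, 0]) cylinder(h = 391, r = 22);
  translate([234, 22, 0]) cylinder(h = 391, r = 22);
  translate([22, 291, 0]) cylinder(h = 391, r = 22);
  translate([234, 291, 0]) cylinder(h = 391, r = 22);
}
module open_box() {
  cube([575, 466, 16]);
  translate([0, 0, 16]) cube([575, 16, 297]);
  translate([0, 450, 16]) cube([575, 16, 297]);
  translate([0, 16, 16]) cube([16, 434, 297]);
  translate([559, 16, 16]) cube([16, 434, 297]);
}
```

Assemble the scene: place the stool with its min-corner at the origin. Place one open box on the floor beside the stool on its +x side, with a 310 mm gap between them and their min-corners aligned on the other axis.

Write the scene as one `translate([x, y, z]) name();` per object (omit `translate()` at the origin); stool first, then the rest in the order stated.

stool();
translate([566, 0, 0]) open_box();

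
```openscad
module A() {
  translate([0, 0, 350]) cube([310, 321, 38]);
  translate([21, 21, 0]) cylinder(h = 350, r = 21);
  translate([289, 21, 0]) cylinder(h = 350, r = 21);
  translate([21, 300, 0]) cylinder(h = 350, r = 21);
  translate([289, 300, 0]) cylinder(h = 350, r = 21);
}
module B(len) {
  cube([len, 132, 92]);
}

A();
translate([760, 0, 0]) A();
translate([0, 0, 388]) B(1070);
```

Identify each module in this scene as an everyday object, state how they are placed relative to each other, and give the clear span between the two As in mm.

A is a stool. B is a beam. A beam spans the tops of two stools. The clear span between the two stools is 450 mm.

Second stool starts at x = 760; first ends at x = 310; clear span = 760 − 310 = 450 mm.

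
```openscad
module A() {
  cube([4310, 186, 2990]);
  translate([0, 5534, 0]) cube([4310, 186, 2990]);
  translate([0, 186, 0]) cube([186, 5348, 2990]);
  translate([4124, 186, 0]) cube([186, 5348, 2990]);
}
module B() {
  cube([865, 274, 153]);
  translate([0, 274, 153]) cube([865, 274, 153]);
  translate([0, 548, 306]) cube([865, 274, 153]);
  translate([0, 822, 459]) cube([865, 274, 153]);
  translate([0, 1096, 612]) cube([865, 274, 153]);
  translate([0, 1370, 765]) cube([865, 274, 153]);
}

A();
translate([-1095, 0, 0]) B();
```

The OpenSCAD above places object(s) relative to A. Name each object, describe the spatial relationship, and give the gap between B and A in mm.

The staircase's nearest face is 230 mm from the house frame's −x face.

A is a house frame. B is a staircase. The staircase is on the floor beside the house frame on its −x side. The gap between the staircase and the house frame is 230 mm.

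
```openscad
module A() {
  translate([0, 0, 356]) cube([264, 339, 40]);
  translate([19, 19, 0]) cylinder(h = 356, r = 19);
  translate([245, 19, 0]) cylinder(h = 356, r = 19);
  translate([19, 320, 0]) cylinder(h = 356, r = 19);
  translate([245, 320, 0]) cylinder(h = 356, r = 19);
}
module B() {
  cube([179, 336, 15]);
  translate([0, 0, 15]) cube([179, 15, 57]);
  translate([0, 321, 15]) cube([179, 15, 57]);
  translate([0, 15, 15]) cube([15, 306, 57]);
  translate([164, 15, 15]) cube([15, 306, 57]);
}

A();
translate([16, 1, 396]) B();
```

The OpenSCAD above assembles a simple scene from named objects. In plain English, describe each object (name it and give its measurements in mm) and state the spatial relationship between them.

A is a four-legged stool. The seat is 264×339 mm, 40 mm thick, top at z = 396 mm. It stands on four round legs, each 38 mm in diameter, from z = 0 to the seat underside, each leg's axis is inset half a diameter from the nearest pair of seat edges (so the leg's bounding box is flush with the corner).

B is an open-topped rectangular box: outside dimensions 179×336×72 mm, with a uniform wall and base thickness of 15 mm. The base is a full 179×336 slab on the floor; four walls sit on top of the base. The front and back walls (the −y and +y sides) span the full width; the two side walls fit between them.

The open box is on top of the stool.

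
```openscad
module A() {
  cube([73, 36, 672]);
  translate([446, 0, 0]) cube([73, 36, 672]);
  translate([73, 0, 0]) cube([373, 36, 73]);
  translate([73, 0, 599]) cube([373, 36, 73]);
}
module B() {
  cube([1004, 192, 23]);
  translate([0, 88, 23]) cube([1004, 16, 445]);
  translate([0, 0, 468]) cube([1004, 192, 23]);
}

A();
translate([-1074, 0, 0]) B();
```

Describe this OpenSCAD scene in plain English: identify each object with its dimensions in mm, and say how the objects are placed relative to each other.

A is a rectangular picture frame lying in the x–z plane (depth along y). The opening is 373 mm wide (x) by 526 mm tall (z), surrounded by a border 73 mm wide on all four sides. The frame is 36 mm deep and is made of two full-height vertical stiles with two horizontal rails fitted between them.

B is an I-beam lying along x, 1004 mm long. Overall section height 491 mm. Two flanges 192 mm wide (y) and 23 mm thick, one on the floor and one at the top; a web 16 mm thick runs between them, centred on the flange width.

The I-beam is on the floor beside the picture frame on its −x side.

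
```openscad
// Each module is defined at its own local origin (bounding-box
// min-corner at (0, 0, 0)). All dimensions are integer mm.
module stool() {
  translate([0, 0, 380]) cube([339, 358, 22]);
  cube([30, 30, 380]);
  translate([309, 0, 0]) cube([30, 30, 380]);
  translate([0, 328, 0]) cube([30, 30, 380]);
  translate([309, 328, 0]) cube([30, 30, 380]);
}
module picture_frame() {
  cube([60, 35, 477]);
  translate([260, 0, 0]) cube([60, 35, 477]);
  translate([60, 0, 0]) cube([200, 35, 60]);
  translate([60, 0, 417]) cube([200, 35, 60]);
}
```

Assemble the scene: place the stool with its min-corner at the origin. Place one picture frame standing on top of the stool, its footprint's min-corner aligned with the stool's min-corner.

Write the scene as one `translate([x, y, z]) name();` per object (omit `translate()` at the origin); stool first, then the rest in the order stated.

stool();
translate([0, 0, 402]) picture_frame();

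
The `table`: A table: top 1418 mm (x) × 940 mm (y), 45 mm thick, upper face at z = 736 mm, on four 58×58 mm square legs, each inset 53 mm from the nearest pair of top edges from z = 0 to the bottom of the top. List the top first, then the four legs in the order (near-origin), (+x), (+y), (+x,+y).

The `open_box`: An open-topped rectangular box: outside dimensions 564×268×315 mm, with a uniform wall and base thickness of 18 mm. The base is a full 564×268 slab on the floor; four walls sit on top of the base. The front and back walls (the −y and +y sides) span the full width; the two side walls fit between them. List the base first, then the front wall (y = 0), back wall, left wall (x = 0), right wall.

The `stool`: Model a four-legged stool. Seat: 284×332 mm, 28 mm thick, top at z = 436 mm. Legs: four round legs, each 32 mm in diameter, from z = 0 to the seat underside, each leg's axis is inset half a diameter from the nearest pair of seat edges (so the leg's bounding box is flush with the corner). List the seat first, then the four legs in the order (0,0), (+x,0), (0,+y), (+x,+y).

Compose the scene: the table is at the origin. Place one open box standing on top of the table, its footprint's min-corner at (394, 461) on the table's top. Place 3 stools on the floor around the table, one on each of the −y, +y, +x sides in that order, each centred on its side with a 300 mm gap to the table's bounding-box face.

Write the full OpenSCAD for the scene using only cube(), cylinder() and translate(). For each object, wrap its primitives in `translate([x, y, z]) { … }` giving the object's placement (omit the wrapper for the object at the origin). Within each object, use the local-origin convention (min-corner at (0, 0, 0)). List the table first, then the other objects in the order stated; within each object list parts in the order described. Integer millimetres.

translate([0, 0, 691]) cube([1418, 940, 45]);
translate([53, 53, 0]) cube([58, 58, 691]);
translate([1307, 53, 0]) cube([58, 58, 691]);
translate([53, 829, 0]) cube([58, 58, 691]);
translate([1307, 829, 0]) cube([58, 58, 691]);
translate([394, 461, 736]) {
  cube([564, 268, 18]);
  translate([0, 0, 18]) cube([564, 18, 297]);
  translate([0, 250, 18]) cube([564, 18, 297]);
  translate([0, 18, 18]) cube([18, 232, 297]);
  translate([546, 18, 18]) cube([18, 232, 297]);
}
translate([567, -632, 0]) {
  translate([0, 0, 408]) cube([284, 332, 28]);
  translate([16, 16, 0]) cylinder(h = 408, r = 16);
  translate([268, 16, 0]) cylinder(h = 408, r = 16);
  translate([16, 316, 0]) cylinder(h = 408, r = 16);
  translate([268, 316, 0]) cylinder(h = 408, r = 16);
}
translate([567, 1240, 0]) {
  translate([0, 0, 408]) cube([284, 332, 28]);
  translate([16, 16, 0]) cylinder(h = 408, r = 16);
  translate([268, 16, 0]) cylinder(h = 408, r = 16);
  translate([16, 316, 0]) cylinder(h = 408, r = 16);
  translate([268, 316, 0]) cylinder(h = 408, r = 16);
}
translate([1718, 304, 0]) {
  translate([0, 0, 408]) cube([284, 332, 28]);
  translate([16, 16, 0]) cylinder(h = 408, r = 16);
  translate([268, 16, 0]) cylinder(h = 408, r = 16);
  translate([16, 316, 0]) cylinder(h = 408, r = 16);
  translate([268, 316, 0]) cylinder(h = 408, r = 16);
}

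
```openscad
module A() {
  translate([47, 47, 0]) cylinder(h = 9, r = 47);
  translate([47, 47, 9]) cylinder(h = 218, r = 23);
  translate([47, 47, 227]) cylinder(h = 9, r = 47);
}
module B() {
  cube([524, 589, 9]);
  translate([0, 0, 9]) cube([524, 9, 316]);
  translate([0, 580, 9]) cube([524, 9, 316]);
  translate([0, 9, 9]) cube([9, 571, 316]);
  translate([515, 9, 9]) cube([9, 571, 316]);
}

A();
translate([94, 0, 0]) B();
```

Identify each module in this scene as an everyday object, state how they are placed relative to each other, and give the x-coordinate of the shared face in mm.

The spool's +x face and the open box's −x face are both at x = 94 mm.

A is a spool. B is an open box. The open box is against the spool's +x side, with their −y faces flush. The x-coordinate of the shared face is 94 mm.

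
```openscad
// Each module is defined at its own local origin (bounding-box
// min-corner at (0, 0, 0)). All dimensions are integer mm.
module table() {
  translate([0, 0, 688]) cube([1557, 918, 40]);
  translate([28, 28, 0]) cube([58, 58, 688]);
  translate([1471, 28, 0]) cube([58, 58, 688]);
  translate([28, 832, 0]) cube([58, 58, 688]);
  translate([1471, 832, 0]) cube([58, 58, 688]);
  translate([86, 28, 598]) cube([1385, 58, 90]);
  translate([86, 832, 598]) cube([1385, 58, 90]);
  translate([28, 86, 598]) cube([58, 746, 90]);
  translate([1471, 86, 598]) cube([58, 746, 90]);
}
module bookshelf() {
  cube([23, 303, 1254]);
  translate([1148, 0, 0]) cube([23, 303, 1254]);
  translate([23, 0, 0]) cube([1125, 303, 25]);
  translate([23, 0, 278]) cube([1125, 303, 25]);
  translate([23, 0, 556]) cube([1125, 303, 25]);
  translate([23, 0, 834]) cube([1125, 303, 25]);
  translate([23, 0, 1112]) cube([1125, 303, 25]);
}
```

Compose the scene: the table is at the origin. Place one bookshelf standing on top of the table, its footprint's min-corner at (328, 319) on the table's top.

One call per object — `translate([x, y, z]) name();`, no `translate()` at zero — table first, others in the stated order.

table();
translate([328, 319, 728]) bookshelf();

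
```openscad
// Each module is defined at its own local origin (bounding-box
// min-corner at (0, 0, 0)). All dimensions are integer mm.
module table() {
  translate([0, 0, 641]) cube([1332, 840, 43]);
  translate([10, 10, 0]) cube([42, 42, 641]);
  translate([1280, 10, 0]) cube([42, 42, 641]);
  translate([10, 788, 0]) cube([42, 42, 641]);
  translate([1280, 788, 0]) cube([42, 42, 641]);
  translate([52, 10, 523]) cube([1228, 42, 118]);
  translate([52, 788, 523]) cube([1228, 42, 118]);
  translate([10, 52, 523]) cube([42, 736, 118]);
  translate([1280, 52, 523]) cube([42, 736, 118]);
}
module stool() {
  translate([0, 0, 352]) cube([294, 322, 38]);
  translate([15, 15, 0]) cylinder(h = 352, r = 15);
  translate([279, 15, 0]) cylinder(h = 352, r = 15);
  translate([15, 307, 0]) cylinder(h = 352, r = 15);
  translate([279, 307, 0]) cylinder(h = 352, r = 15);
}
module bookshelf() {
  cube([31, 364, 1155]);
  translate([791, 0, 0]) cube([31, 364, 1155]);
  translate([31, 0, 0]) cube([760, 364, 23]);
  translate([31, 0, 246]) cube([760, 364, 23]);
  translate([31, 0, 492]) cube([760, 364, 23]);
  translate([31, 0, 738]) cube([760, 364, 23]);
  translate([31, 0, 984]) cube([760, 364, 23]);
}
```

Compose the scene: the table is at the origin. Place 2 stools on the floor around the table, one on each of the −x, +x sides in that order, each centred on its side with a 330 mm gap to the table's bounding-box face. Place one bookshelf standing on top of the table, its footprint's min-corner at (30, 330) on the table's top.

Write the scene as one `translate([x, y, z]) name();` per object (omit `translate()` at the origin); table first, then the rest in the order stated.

table();
translate([-624, 259, 0]) stool();
translate([1662, 259, 0]) stool();
translate([30, 330, 684]) bookshelf();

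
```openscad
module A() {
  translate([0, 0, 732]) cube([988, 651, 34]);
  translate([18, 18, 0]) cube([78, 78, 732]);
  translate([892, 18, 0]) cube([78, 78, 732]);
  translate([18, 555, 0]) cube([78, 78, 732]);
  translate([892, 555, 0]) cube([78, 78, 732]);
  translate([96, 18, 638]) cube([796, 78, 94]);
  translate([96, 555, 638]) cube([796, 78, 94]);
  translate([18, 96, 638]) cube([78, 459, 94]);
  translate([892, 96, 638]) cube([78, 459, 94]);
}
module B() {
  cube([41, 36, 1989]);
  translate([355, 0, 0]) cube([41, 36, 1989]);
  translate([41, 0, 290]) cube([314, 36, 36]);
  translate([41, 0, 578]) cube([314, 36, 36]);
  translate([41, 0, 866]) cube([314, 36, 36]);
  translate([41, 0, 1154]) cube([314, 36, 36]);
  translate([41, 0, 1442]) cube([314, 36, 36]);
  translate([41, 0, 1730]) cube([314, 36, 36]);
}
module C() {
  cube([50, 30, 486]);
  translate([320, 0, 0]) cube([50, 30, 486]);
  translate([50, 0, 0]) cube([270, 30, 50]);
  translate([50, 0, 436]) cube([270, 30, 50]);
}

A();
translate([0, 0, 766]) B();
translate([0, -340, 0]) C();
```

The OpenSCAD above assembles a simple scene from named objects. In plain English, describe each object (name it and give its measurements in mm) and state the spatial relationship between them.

A is a table with a 988×651 mm rectangular top, 34 mm thick, top surface at z = 766 mm, supported by four 78×78 mm square legs, each inset 18 mm from the nearest pair of top edges, running from the floor. Four apron rails, 78 mm thick and 94 mm tall, run between adjacent legs with their top edges flush with the underside of the top and their outer faces flush with the legs' outer faces.

B is a straight ladder. Two 41×36 mm vertical rails, 1989 mm tall, stand 396 mm apart (outside-to-outside) with their front faces coplanar on the −y side. 6 rungs, each 36 mm deep and 36 mm tall, span between the inner faces of the rails, front faces flush with the rails. The lowest rung's underside is at z = 290 mm and rungs are spaced 288 mm apart (underside to underside).

C is a picture frame with a 270×386 mm rectangular opening (x by z) and a uniform 50 mm border on every side. Frame depth is 30 mm along y. It is built from two vertical stiles running the full outside height and two horizontal rails spanning the gap between the stiles.

The ladder is on top of the table. The picture frame is on the floor beside the table on its −y side.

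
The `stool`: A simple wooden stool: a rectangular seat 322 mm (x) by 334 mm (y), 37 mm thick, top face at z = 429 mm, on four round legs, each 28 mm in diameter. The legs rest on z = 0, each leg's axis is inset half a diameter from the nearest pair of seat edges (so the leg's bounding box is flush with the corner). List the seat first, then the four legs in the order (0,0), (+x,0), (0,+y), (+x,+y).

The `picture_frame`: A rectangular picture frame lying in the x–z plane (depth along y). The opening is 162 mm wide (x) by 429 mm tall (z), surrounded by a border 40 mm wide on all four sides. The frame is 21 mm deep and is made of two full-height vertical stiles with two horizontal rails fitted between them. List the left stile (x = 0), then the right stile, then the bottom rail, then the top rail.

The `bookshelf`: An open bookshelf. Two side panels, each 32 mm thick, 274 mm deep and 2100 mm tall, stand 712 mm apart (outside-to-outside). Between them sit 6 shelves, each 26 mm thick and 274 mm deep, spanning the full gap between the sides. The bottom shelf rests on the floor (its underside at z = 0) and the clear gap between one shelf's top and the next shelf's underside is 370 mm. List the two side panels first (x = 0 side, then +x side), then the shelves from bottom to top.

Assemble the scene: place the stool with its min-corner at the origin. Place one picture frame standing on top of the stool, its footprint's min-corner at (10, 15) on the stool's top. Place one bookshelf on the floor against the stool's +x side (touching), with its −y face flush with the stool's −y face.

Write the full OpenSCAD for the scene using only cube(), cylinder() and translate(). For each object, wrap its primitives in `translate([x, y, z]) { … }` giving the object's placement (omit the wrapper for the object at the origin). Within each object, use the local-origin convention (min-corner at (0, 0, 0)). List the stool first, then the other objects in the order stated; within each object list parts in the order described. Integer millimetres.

translate([0, 0, 392]) cube([322, 334, 37]);
translate([14, 14, 0]) cylinder(h = 392, r = 14);
translate([308, 14, 0]) cylinder(h = 392, r = 14);
translate([14, 320, 0]) cylinder(h = 392, r = 14);
translate([308, 320, 0]) cylinder(h = 392, r = 14);
translate([10, 15, 429]) {
  cube([40, 21, 509]);
  translate([202, 0, 0]) cube([40, 21, 509]);
  translate([40, 0, 0]) cube([162, 21, 40]);
  translate([40, 0, 469]) cube([162, 21, 40]);
}
translate([322, 0, 0]) {
  cube([32, 274, 2100]);
  translate([680, 0, 0]) cube([32, 274, 2100]);
  translate([32, 0, 0]) cube([648, 274, 26]);
  translate([32, 0, 396]) cube([648, 274, 26]);
  translate([32, 0, 792]) cube([648, 274, 26]);
  translate([32, 0, 1188]) cube([648, 274, 26]);
  translate([32, 0, 1584]) cube([648, 274, 26]);
  translate([32, 0, 1980]) cube([648, 274, 26]);
}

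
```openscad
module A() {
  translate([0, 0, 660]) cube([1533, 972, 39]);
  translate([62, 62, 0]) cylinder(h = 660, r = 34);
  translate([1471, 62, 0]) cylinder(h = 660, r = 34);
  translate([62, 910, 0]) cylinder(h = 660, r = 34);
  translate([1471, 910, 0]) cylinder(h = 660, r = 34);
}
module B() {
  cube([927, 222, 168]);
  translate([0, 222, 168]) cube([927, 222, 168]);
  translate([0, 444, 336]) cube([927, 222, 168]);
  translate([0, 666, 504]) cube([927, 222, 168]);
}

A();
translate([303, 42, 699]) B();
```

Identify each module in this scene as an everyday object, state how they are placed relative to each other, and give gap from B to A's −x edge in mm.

The staircase's min-x is at 303; the table's min-x is 0; gap = 303 mm.

A is a table. B is a staircase. The staircase is on top of the table, centred. The gap from the staircase to the table's −x edge is 303 mm.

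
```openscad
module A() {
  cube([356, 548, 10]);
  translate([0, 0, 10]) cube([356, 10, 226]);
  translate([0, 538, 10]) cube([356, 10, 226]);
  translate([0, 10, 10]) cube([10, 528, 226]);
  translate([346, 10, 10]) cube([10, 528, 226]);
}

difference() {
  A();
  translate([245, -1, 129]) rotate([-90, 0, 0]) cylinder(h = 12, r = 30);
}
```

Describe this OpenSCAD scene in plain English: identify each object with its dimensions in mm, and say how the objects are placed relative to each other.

A is an open-topped rectangular box: outside dimensions 356×548×236 mm, with a uniform wall and base thickness of 10 mm. The base is a full 356×548 slab on the floor; four walls sit on top of the base. The front and back walls (the −y and +y sides) span the full width; the two side walls fit between them.

The open box has a circular hole of radius 30 mm through its front wall, centred at (x = 245, z = 129).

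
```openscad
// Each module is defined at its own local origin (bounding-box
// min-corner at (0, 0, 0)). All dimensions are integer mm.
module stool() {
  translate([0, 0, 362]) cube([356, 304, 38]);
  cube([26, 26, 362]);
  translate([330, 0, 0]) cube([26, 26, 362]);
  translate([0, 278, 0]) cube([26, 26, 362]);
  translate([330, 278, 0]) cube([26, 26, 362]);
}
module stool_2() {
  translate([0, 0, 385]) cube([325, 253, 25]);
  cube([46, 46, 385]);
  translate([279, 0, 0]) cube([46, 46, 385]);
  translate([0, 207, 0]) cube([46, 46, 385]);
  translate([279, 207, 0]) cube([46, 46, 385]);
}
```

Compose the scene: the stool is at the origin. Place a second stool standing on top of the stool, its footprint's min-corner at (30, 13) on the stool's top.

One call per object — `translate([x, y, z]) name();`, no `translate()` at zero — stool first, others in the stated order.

stool();
translate([30, 13, 400]) stool_2();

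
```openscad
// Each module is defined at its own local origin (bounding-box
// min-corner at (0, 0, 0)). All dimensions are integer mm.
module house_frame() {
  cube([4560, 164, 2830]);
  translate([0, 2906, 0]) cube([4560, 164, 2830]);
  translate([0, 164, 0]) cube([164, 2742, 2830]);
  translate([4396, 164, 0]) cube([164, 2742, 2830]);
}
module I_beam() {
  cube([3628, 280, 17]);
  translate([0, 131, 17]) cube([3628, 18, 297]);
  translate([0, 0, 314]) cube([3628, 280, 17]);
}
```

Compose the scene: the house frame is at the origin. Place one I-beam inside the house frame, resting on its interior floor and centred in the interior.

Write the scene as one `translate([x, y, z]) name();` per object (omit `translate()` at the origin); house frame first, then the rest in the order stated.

house_frame();
translate([466, 1395, 0]) I_beam();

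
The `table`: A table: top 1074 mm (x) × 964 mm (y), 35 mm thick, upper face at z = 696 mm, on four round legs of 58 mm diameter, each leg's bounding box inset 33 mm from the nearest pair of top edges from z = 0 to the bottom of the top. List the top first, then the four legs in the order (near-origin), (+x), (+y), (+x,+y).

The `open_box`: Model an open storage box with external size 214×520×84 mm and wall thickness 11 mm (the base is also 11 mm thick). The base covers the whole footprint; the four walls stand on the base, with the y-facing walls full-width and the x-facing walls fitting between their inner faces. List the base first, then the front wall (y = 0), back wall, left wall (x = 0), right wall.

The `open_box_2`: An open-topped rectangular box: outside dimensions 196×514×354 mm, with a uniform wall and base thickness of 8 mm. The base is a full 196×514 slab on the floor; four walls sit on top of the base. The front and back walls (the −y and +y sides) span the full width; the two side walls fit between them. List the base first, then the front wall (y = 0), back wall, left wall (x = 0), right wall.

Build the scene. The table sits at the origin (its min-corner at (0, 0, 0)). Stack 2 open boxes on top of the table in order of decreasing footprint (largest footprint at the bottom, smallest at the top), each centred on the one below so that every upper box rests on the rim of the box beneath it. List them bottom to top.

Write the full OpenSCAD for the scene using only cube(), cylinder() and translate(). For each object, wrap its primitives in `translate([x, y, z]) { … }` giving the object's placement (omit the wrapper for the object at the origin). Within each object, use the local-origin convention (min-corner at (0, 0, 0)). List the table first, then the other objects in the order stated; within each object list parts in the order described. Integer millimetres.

translate([0, 0, 661]) cube([1074, 964, 35]);
translate([62, 62, 0]) cylinder(h = 661, r = 29);
translate([1012, 62, 0]) cylinder(h = 661, r = 29);
translate([62, 902, 0]) cylinder(h = 661, r = 29);
translate([1012, 902, 0]) cylinder(h = 661, r = 29);
translate([430, 222, 696]) {
  cube([214, 520, 11]);
  translate([0, 0, 11]) cube([214, 11, 73]);
  translate([0, 509, 11]) cube([214, 11, 73]);
  translate([0, 11, 11]) cube([11, 498, 73]);
  translate([203, 11, 11]) cube([11, 498, 73]);
}
translate([439, 225, 780]) {
  cube([196, 514, 8]);
  translate([0, 0, 8]) cube([196, 8, 346]);
  translate([0, 506, 8]) cube([196, 8, 346]);
  translate([0, 8, 8]) cube([8, 498, 346]);
  translate([188, 8, 8]) cube([8, 498, 346]);
}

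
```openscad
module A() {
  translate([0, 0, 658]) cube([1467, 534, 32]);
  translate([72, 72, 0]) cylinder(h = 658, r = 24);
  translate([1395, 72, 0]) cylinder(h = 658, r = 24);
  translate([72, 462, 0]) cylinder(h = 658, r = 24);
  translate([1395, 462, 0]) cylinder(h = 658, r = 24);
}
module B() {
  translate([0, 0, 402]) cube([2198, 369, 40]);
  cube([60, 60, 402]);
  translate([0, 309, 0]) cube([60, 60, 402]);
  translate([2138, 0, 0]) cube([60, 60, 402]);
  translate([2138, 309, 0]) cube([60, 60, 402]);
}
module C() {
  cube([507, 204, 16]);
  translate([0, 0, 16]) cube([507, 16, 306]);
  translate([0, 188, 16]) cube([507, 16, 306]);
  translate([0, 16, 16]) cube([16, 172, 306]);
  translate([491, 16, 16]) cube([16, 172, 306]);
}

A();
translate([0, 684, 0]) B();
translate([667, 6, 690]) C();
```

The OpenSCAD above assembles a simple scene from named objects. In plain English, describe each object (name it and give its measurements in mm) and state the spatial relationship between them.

A is a rectangular dining table. The top is 1467×534×32 mm with its upper surface at z = 690 mm. It stands on four round legs of 48 mm diameter, each leg's bounding box inset 48 mm from the nearest pair of top edges, running from the floor to the underside of the top.

B is a bench: a 2198×369 mm seat slab, 40 mm thick, top at z = 442 mm, on four 60×60 mm square legs flush with the seat corners and standing on z = 0.

C is an open-topped rectangular box: outside dimensions 507×204×322 mm, with a uniform wall and base thickness of 16 mm. The base is a full 507×204 slab on the floor; four walls sit on top of the base. The front and back walls (the −y and +y sides) span the full width; the two side walls fit between them.

The bench is on the floor beside the table on its +y side. The open box is on top of the table.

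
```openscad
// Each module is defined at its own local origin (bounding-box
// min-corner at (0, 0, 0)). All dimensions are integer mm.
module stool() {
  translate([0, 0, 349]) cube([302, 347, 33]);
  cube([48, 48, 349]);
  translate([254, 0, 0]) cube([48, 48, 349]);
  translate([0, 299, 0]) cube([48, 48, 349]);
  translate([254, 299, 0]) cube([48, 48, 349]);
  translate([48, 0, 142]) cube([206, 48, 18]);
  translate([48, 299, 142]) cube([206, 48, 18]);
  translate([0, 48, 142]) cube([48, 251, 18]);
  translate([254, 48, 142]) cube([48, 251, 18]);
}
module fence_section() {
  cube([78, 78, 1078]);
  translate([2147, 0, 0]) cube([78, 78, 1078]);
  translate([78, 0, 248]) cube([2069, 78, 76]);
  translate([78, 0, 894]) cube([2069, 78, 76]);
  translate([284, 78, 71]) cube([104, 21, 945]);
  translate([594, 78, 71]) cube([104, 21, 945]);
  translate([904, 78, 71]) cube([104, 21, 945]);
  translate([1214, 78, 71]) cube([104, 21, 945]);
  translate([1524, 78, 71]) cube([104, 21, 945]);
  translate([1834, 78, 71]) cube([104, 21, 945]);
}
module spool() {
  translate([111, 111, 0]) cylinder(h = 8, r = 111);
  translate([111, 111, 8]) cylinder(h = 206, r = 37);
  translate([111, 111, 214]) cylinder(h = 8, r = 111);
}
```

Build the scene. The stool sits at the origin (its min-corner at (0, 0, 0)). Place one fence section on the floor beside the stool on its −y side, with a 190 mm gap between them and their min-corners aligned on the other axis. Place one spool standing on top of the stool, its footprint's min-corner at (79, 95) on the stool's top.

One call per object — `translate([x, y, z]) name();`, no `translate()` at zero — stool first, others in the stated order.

stool();
translate([0, -289, 0]) fence_section();
translate([79, 95, 382]) spool();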